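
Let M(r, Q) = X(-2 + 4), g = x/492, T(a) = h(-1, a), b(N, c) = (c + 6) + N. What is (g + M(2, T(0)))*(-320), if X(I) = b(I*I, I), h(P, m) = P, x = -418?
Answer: -438880/123 ≈ -3568.1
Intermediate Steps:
b(N, c) = 6 + N + c (b(N, c) = (6 + c) + N = 6 + N + c)
T(a) = -1
g = -209/246 (g = -418/492 = -418*1/492 = -209/246 ≈ -0.84959)
X(I) = 6 + I + I² (X(I) = 6 + I*I + I = 6 + I² + I = 6 + I + I²)
M(r, Q) = 12 (M(r, Q) = 6 + (-2 + 4) + (-2 + 4)² = 6 + 2 + 2² = 6 + 2 + 4 = 12)
(g + M(2, T(0)))*(-320) = (-209/246 + 12)*(-320) = (2743/246)*(-320) = -438880/123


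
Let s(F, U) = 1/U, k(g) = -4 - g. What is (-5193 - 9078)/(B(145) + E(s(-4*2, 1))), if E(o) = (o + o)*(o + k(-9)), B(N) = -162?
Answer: 4757/50 ≈ 95.140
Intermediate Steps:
E(o) = 2*o*(5 + o) (E(o) = (o + o)*(o + (-4 - 1*(-9))) = (2*o)*(o + (-4 + 9)) = (2*o)*(o + 5) = (2*o)*(5 + o) = 2*o*(5 + o))
(-5193 - 9078)/(B(145) + E(s(-4*2, 1))) = (-5193 - 9078)/(-162 + 2*(5 + 1/1)/1) = -14271/(-162 + 2*1*(5 + 1)) = -14271/(-162 + 2*1*6) = -14271/(-162 + 12) = -14271/(-150) = -14271*(-1/150) = 4757/50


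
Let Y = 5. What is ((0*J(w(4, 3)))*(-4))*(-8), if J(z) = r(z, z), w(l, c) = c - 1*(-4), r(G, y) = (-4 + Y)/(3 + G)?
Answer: 0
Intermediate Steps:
r(G, y) = 1/(3 + G) (r(G, y) = (-4 + 5)/(3 + G) = 1/(3 + G))
w(l, c) = 4 + c (w(l, c) = c + 4 = 4 + c)
J(z) = 1/(3 + z)
((0*J(w(4, 3)))*(-4))*(-8) = ((0/(3 + (4 + 3)))*(-4))*(-8) = ((0/(3 + 7))*(-4))*(-8) = ((0/10)*(-4))*(-8) = ((0*(⅒))*(-4))*(-8) = (0*(-4))*(-8) = 0*(-8) = 0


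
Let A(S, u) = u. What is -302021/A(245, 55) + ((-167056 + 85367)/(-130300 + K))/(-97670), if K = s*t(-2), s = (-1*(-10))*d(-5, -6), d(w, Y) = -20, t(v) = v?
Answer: -766368200897179/139560663000 ≈ -5491.3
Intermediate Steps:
s = -200 (s = -1*(-10)*(-20) = 10*(-20) = -200)
K = 400 (K = -200*(-2) = 400)
-302021/A(245, 55) + ((-167056 + 85367)/(-130300 + K))/(-97670) = -302021/55 + ((-167056 + 85367)/(-130300 + 400))/(-97670) = -302021*1/55 - 81689/(-129900)*(-1/97670) = -302021/55 - 81689*(-1/129900)*(-1/97670) = -302021/55 + (81689/129900)*(-1/97670) = -302021/55 - 81689/12687333000 = -766368200897179/139560663000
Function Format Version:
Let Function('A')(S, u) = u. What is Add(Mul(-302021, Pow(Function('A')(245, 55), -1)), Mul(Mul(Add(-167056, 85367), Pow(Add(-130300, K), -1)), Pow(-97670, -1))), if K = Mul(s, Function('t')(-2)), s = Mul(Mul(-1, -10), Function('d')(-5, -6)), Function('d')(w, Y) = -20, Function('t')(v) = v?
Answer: Rational(-766368200897179, 139560663000) ≈ -5491.3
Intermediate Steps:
s = -200 (s = Mul(Mul(-1, -10), -20) = Mul(10, -20) = -200)
K = 400 (K = Mul(-200, -2) = 400)
Add(Mul(-302021, Pow(Function('A')(245, 55), -1)), Mul(Mul(Add(-167056, 85367), Pow(Add(-130300, K), -1)), Pow(-97670, -1))) = Add(Mul(-302021, Pow(55, -1)), Mul(Mul(Add(-167056, 85367), Pow(Add(-130300, 400), -1)), Pow(-97670, -1))) = Add(Mul(-302021, Rational(1, 55)), Mul(Mul(-81689, Pow(-129900, -1)), Rational(-1, 97670))) = Add(Rational(-302021, 55), Mul(Mul(-81689, Rational(-1, 129900)), Rational(-1, 97670))) = Add(Rational(-302021, 55), Mul(Rational(81689, 129900), Rational(-1, 97670))) = Add(Rational(-302021, 55), Rational(-81689, 12687333000)) = Rational(-766368200897179, 139560663000)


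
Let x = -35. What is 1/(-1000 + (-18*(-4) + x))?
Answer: -1/963 ≈ -0.0010384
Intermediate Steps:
1/(-1000 + (-18*(-4) + x)) = 1/(-1000 + (-18*(-4) - 35)) = 1/(-1000 + (72 - 35)) = 1/(-1000 + 37) = 1/(-963) = -1/963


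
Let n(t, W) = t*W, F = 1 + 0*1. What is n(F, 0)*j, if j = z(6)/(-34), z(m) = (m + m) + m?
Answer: 0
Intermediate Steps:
z(m) = 3*m (z(m) = 2*m + m = 3*m)
F = 1 (F = 1 + 0 = 1)
n(t, W) = W*t
j = -9/17 (j = (3*6)/(-34) = 18*(-1/34) = -9/17 ≈ -0.52941)
n(F, 0)*j = (0*1)*(-9/17) = 0*(-9/17) = 0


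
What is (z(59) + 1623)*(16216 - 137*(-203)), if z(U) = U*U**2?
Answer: 9113677054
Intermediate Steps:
z(U) = U**3
(z(59) + 1623)*(16216 - 137*(-203)) = (59**3 + 1623)*(16216 - 137*(-203)) = (205379 + 1623)*(16216 + 27811) = 207002*44027 = 9113677054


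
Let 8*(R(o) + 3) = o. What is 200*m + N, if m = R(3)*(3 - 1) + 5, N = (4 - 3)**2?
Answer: -49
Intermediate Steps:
R(o) = -3 + o/8
N = 1 (N = 1**2 = 1)
m = -1/4 (m = (-3 + (1/8)*3)*(3 - 1) + 5 = (-3 + 3/8)*2 + 5 = -21/8*2 + 5 = -21/4 + 5 = -1/4 ≈ -0.25000)
200*m + N = 200*(-1/4) + 1 = -50 + 1 = -49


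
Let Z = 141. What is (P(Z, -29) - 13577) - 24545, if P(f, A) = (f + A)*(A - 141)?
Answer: -57162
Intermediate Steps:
P(f, A) = (-141 + A)*(A + f) (P(f, A) = (A + f)*(-141 + A) = (-141 + A)*(A + f))
(P(Z, -29) - 13577) - 24545 = (((-29)**2 - 141*(-29) - 141*141 - 29*141) - 13577) - 24545 = ((841 + 4089 - 19881 - 4089) - 13577) - 24545 = (-19040 - 13577) - 24545 = -32617 - 24545 = -57162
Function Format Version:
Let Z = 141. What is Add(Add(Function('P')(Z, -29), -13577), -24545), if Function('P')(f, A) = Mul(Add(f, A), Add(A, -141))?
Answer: -57162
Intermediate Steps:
Function('P')(f, A) = Mul(Add(-141, A), Add(A, f)) (Function('P')(f, A) = Mul(Add(A, f), Add(-141, A)) = Mul(Add(-141, A), Add(A, f)))
Add(Add(Function('P')(Z, -29), -13577), -24545) = Add(Add(Add(Pow(-29, 2), Mul(-141, -29), Mul(-141, 141), Mul(-29, 141)), -13577), -24545) = Add(Add(Add(841, 4089, -19881, -4089), -13577), -24545) = Add(Add(-19040, -13577), -24545) = Add(-32617, -24545) = -57162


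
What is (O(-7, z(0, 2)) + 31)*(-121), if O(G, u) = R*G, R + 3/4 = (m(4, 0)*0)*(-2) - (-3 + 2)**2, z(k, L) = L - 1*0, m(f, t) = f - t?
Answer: -20933/4 ≈ -5233.3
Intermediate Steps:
z(k, L) = L (z(k, L) = L + 0 = L)
R = -7/4 (R = -3/4 + (((4 - 1*0)*0)*(-2) - (-3 + 2)**2) = -3/4 + (((4 + 0)*0)*(-2) - 1*(-1)**2) = -3/4 + ((4*0)*(-2) - 1*1) = -3/4 + (0*(-2) - 1) = -3/4 + (0 - 1) = -3/4 - 1 = -7/4 ≈ -1.7500)
O(G, u) = -7*G/4
(O(-7, z(0, 2)) + 31)*(-121) = (-7/4*(-7) + 31)*(-121) = (49/4 + 31)*(-121) = (173/4)*(-121) = -20933/4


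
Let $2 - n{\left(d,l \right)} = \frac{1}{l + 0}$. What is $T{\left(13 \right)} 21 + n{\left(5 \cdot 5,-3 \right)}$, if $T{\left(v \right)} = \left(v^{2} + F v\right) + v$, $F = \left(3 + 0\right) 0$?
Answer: $\frac{11473}{3} \approx 3824.3$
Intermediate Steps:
$F = 0$ ($F = 3 \cdot 0 = 0$)
$n{\left(d,l \right)} = 2 - \frac{1}{l}$ ($n{\left(d,l \right)} = 2 - \frac{1}{l + 0} = 2 - \frac{1}{l}$)
$T{\left(v \right)} = v + v^{2}$ ($T{\left(v \right)} = \left(v^{2} + 0 v\right) + v = \left(v^{2} + 0\right) + v = v^{2} + v = v + v^{2}$)
$T{\left(13 \right)} 21 + n{\left(5 \cdot 5,-3 \right)} = 13 \left(1 + 13\right) 21 + \left(2 - \frac{1}{-3}\right) = 13 \cdot 14 \cdot 21 + \left(2 - - \frac{1}{3}\right) = 182 \cdot 21 + \left(2 + \frac{1}{3}\right) = 3822 + \frac{7}{3} = \frac{11473}{3}$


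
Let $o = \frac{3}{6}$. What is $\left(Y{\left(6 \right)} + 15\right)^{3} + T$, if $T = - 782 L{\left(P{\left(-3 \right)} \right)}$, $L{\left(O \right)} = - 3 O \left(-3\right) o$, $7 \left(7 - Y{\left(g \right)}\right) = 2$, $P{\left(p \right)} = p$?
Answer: $\frac{7132859}{343} \approx 20796.0$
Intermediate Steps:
$o = \frac{1}{2}$ ($o = 3 \cdot \frac{1}{6} = \frac{1}{2} \approx 0.5$)
$Y{\left(g \right)} = \frac{47}{7}$ ($Y{\left(g \right)} = 7 - \frac{2}{7} = \frac{47}{7}$)
$L{\left(O \right)} = \frac{9 O}{2}$ ($L{\left(O \right)} = - 3 O \left(-3\right) \frac{1}{2} = - 3 - 3 O \frac{1}{2} = - 3 \left(- \frac{3 O}{2}\right) = \frac{9 O}{2}$)
$T = 10557$ ($T = - 782 \cdot \frac{9}{2} \left(-3\right) = \left(-782\right) \left(- \frac{27}{2}\right) = 10557$)
$\left(Y{\left(6 \right)} + 15\right)^{3} + T = \left(\frac{47}{7} + 15\right)^{3} + 10557 = \left(\frac{152}{7}\right)^{3} + 10557 = \frac{3511808}{343} + 10557 = \frac{7132859}{343}$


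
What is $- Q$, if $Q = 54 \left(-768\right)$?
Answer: $41472$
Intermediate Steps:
$Q = -41472$
$- Q = \left(-1\right) \left(-41472\right) = 41472$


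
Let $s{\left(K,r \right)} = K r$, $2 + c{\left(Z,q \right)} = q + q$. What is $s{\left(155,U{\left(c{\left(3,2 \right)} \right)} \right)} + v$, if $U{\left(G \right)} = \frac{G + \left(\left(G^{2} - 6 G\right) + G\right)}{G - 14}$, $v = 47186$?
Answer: $\frac{141713}{3} \approx 47238.0$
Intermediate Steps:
$c{\left(Z,q \right)} = -2 + 2 q$ ($c{\left(Z,q \right)} = -2 + \left(q + q\right) = -2 + 2 q$)
$U{\left(G \right)} = \frac{G^{2} - 4 G}{-14 + G}$ ($U{\left(G \right)} = \frac{G + \left(G^{2} - 5 G\right)}{-14 + G} = \frac{G^{2} - 4 G}{-14 + G}$)
$s{\left(155,U{\left(c{\left(3,2 \right)} \right)} \right)} + v = 155 \frac{\left(-2 + 2 \cdot 2\right) \left(-4 + \left(-2 + 2 \cdot 2\right)\right)}{-14 + \left(-2 + 2 \cdot 2\right)} + 47186 = 155 \frac{\left(-2 + 4\right) \left(-4 + \left(-2 + 4\right)\right)}{-14 + \left(-2 + 4\right)} + 47186 = 155 \frac{2 \left(-4 + 2\right)}{-14 + 2} + 47186 = 155 \cdot 2 \frac{1}{-12} \left(-2\right) + 47186 = 155 \cdot 2 \left(- \frac{1}{12}\right) \left(-2\right) + 47186 = 155 \cdot \frac{1}{3} + 47186 = \frac{155}{3} + 47186 = \frac{141713}{3}$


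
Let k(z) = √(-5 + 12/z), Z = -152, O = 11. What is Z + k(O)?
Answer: -152 + I*√473/11 ≈ -152.0 + 1.9771*I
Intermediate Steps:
Z + k(O) = -152 + √(-5 + 12/11) = -152 + √(-43/11) = -152 + I*√473/11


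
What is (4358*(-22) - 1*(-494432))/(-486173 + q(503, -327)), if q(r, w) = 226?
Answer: -398556/485947 ≈ -0.82016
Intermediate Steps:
(4358*(-22) - 1*(-494432))/(-486173 + q(503, -327)) = (4358*(-22) - 1*(-494432))/(-486173 + 226) = (-95876 + 494432)/(-485947) = 398556*(-1/485947) = -398556/485947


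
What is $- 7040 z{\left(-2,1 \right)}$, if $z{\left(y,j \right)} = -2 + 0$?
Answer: $14080$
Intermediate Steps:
$z{\left(y,j \right)} = -2$
$- 7040 z{\left(-2,1 \right)} = \left(-7040\right) \left(-2\right) = 14080$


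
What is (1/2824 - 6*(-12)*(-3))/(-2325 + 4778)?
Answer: -55453/629752 ≈ -0.088055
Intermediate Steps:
(1/2824 - 6*(-12)*(-3))/(-2325 + 4778) = (1/2824 + 72*(-3))/2453 = (1/2824 - 216)*(1/2453) = -609983/2824*1/2453 = -55453/629752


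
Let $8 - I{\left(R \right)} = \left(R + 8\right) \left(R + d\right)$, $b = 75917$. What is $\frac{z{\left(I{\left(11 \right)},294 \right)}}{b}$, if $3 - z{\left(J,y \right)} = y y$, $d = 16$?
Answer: $- \frac{86433}{75917} \approx -1.1385$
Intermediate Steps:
$I{\left(R \right)} = 8 - \left(8 + R\right) \left(16 + R\right)$ ($I{\left(R \right)} = 8 - \left(R + 8\right) \left(R + 16\right) = 8 - \left(8 + R\right) \left(16 + R\right)$)
$z{\left(J,y \right)} = 3 - y^{2}$ ($z{\left(J,y \right)} = 3 - y y = 3 - y^{2}$)
$\frac{z{\left(I{\left(11 \right)},294 \right)}}{b} = \frac{3 - 294^{2}}{75917} = \left(3 - 86436\right) \frac{1}{75917} = \left(-86433\right) \frac{1}{75917} = - \frac{86433}{75917}$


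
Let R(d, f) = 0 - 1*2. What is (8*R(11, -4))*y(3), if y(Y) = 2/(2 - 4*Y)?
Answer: 16/5 ≈ 3.2000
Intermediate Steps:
R(d, f) = -2 (R(d, f) = 0 - 2 = -2)
y(Y) = 2/(2 - 4*Y)
(8*R(11, -4))*y(3) = (8*(-2))*(-1/(-1 + 2*3)) = -(-16)/(-1 + 6) = -(-16)/5 = -16*(-⅕) = 16/5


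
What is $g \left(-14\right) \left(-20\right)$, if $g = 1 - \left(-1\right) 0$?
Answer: $280$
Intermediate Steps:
$g = 1$ ($g = 1 - 0 = 1 + 0 = 1$)
$g \left(-14\right) \left(-20\right) = 1 \left(-14\right) \left(-20\right) = \left(-14\right) \left(-20\right) = 280$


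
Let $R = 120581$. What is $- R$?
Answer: $-120581$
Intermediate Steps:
$- R = \left(-1\right) 120581 = -120581$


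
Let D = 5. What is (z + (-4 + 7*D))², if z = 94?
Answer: 15625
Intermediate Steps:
(z + (-4 + 7*D))² = (94 + (-4 + 7*5))² = (94 + (-4 + 35))² = (94 + 31)² = 125² = 15625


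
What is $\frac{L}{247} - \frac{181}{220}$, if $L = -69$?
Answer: $- \frac{59887}{54340} \approx -1.1021$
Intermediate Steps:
$\frac{L}{247} - \frac{181}{220} = - \frac{69}{247} - \frac{181}{220} = - \frac{59887}{54340}$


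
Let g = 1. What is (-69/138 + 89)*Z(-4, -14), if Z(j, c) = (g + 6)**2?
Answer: 8673/2 ≈ 4336.5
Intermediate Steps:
Z(j, c) = 49 (Z(j, c) = (1 + 6)**2 = 7**2 = 49)
(-69/138 + 89)*Z(-4, -14) = (-69/138 + 89)*49 = (-69*1/138 + 89)*49 = (-1/2 + 89)*49 = (177/2)*49 = 8673/2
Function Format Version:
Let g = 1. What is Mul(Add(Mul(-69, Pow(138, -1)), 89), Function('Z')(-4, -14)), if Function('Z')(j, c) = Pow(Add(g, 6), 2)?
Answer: Rational(8673, 2) ≈ 4336.5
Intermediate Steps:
Function('Z')(j, c) = 49 (Function('Z')(j, c) = Pow(Add(1, 6), 2) = Pow(7, 2) = 49)
Mul(Add(Mul(-69, Pow(138, -1)), 89), Function('Z')(-4, -14)) = Mul(Add(Mul(-69, Pow(138, -1)), 89), 49) = Mul(Add(Mul(-69, Rational(1, 138)), 89), 49) = Mul(Add(Rational(-1, 2), 89), 49) = Mul(Rational(177, 2), 49) = Rational(8673, 2)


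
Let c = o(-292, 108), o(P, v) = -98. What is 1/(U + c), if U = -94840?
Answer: -1/94938 ≈ -1.0533e-5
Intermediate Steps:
c = -98
1/(U + c) = 1/(-94840 - 98) = 1/(-94938) = -1/94938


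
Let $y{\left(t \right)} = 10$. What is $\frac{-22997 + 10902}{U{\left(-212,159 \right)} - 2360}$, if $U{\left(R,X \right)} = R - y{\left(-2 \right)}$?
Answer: $\frac{12095}{2582} \approx 4.6844$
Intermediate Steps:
$U{\left(R,X \right)} = -10 + R$ ($U{\left(R,X \right)} = R - 10 = -10 + R$)
$\frac{-22997 + 10902}{U{\left(-212,159 \right)} - 2360} = \frac{-22997 + 10902}{\left(-10 - 212\right) - 2360} = - \frac{12095}{-222 - 2360} = - \frac{12095}{-2582} = \left(-12095\right) \left(- \frac{1}{2582}\right) = \frac{12095}{2582}$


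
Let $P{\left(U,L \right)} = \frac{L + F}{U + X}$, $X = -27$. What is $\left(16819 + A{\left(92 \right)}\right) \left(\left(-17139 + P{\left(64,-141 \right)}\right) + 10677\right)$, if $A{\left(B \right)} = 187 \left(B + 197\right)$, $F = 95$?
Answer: $- \frac{16945938680}{37} \approx -4.58 \cdot 10^{8}$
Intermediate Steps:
$A{\left(B \right)} = 36839 + 187 B$ ($A{\left(B \right)} = 187 \left(197 + B\right) = 36839 + 187 B$)
$P{\left(U,L \right)} = \frac{95 + L}{-27 + U}$ ($P{\left(U,L \right)} = \frac{L + 95}{U - 27} = \frac{95 + L}{-27 + U}$)
$\left(16819 + A{\left(92 \right)}\right) \left(\left(-17139 + P{\left(64,-141 \right)}\right) + 10677\right) = \left(16819 + \left(36839 + 187 \cdot 92\right)\right) \left(\left(-17139 + \frac{95 - 141}{-27 + 64}\right) + 10677\right) = \left(16819 + \left(36839 + 17204\right)\right) \left(\left(-17139 + \frac{1}{37} \left(-46\right)\right) + 10677\right) = \left(16819 + 54043\right) \left(\left(-17139 + \frac{1}{37} \left(-46\right)\right) + 10677\right) = 70862 \left(\left(-17139 - \frac{46}{37}\right) + 10677\right) = 70862 \left(- \frac{634189}{37} + 10677\right) = 70862 \left(- \frac{239140}{37}\right) = - \frac{16945938680}{37}$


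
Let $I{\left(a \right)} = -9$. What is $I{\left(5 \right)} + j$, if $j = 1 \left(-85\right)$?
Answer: $-94$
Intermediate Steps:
$j = -85$
$I{\left(5 \right)} + j = -9 - 85 = -94$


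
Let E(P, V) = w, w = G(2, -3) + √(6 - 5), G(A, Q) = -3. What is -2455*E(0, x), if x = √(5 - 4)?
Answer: 4910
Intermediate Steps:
x = 1 (x = √1 = 1)
w = -2 (w = -3 + √(6 - 5) = -3 + √1 = -3 + 1 = -2)
E(P, V) = -2
-2455*E(0, x) = -2455*(-2) = 4910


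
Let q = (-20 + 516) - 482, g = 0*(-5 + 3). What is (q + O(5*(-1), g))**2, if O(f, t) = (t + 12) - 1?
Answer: 625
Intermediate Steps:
g = 0 (g = 0*(-2) = 0)
q = 14 (q = 496 - 482 = 14)
O(f, t) = 11 + t (O(f, t) = (12 + t) - 1 = 11 + t)
(q + O(5*(-1), g))**2 = (14 + (11 + 0))**2 = (14 + 11)**2 = 25**2 = 625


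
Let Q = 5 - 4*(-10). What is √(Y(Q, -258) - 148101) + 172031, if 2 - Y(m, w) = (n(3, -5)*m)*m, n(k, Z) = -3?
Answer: 172031 + 2*I*√35506 ≈ 1.7203e+5 + 376.86*I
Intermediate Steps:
Q = 45 (Q = 5 + 40 = 45)
Y(m, w) = 2 + 3*m² (Y(m, w) = 2 - (-3*m)*m = 2 - (-3)*m² = 2 + 3*m²)
√(Y(Q, -258) - 148101) + 172031 = √((2 + 3*45²) - 148101) + 172031 = √((2 + 3*2025) - 148101) + 172031 = √((2 + 6075) - 148101) + 172031 = √(6077 - 148101) + 172031 = √(-142024) + 172031 = 2*I*√35506 + 172031 = 172031 + 2*I*√35506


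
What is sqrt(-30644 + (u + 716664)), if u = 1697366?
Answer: sqrt(2383386) ≈ 1543.8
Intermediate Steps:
sqrt(-30644 + (u + 716664)) = sqrt(-30644 + (1697366 + 716664)) = sqrt(-30644 + 2414030) = sqrt(2383386)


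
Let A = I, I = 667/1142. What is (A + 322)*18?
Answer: 3315519/571 ≈ 5806.5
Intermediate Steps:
I = 667/1142 (I = 667*(1/1142) = 667/1142 ≈ 0.58406)
A = 667/1142 ≈ 0.58406
(A + 322)*18 = (667/1142 + 322)*18 = (368391/1142)*18 = 3315519/571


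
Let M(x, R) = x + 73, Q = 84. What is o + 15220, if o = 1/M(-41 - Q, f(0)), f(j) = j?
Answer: 791439/52 ≈ 15220.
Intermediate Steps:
M(x, R) = 73 + x
o = -1/52 (o = 1/(73 + (-41 - 1*84)) = 1/(73 + (-41 - 84)) = 1/(73 - 125) = 1/(-52) = -1/52 ≈ -0.019231)
o + 15220 = -1/52 + 15220 = 791439/52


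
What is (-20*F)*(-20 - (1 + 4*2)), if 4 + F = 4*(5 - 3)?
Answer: 2320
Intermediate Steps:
F = 4 (F = -4 + 4*(5 - 3) = -4 + 4*2 = -4 + 8 = 4)
(-20*F)*(-20 - (1 + 4*2)) = (-20*4)*(-20 - (1 + 4*2)) = -80*(-20 - (1 + 8)) = -80*(-20 - 1*9) = -80*(-20 - 9) = -80*(-29) = 2320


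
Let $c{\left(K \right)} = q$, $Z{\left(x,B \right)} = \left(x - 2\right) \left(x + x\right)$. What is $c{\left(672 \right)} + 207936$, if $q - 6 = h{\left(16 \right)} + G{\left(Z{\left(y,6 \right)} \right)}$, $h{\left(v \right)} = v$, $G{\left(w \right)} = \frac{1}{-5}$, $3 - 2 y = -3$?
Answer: $\frac{1039789}{5} \approx 2.0796 \cdot 10^{5}$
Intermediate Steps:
$y = 3$ ($y = \frac{3}{2} - - \frac{3}{2} = \frac{3}{2} + \frac{3}{2} = 3$)
$Z{\left(x,B \right)} = 2 x \left(-2 + x\right)$ ($Z{\left(x,B \right)} = \left(-2 + x\right) 2 x = 2 x \left(-2 + x\right)$)
$G{\left(w \right)} = - \frac{1}{5}$
$q = \frac{109}{5}$ ($q = 6 + \left(16 - \frac{1}{5}\right) = 6 + \frac{79}{5} = \frac{109}{5} \approx 21.8$)
$c{\left(K \right)} = \frac{109}{5}$
$c{\left(672 \right)} + 207936 = \frac{109}{5} + 207936 = \frac{1039789}{5}$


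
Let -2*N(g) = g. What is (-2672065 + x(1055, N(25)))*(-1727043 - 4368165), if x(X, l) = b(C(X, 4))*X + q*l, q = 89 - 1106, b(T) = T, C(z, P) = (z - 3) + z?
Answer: 2660360197740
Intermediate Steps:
N(g) = -g/2
C(z, P) = -3 + 2*z (C(z, P) = (-3 + z) + z = -3 + 2*z)
q = -1017
x(X, l) = -1017*l + X*(-3 + 2*X) (x(X, l) = (-3 + 2*X)*X - 1017*l = X*(-3 + 2*X) - 1017*l = -1017*l + X*(-3 + 2*X))
(-2672065 + x(1055, N(25)))*(-1727043 - 4368165) = (-2672065 + (-(-1017)*25/2 + 1055*(-3 + 2*1055)))*(-1727043 - 4368165) = (-2672065 + (-1017*(-25/2) + 1055*(-3 + 2110)))*(-6095208) = (-2672065 + (25425/2 + 1055*2107))*(-6095208) = (-2672065 + (25425/2 + 2222885))*(-6095208) = (-2672065 + 4471195/2)*(-6095208) = -872935/2*(-6095208) = 2660360197740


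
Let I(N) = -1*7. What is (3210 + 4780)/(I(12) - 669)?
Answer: -3995/338 ≈ -11.820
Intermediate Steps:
I(N) = -7
(3210 + 4780)/(I(12) - 669) = (3210 + 4780)/(-7 - 669) = 7990/(-676) = 7990*(-1/676) = -3995/338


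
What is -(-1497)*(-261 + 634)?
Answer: 558381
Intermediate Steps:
-(-1497)*(-261 + 634) = -(-1497)*373 = -1*(-558381) = 558381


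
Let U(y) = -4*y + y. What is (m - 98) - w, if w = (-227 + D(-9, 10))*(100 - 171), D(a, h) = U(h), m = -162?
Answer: -18507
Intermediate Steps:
U(y) = -3*y
D(a, h) = -3*h
w = 18247 (w = (-227 - 3*10)*(100 - 171) = (-227 - 30)*(-71) = -257*(-71) = 18247)
(m - 98) - w = (-162 - 98) - 1*18247 = -260 - 18247 = -18507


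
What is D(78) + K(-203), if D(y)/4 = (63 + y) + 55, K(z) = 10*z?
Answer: -1246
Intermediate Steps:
D(y) = 472 + 4*y (D(y) = 4*((63 + y) + 55) = 4*(118 + y) = 472 + 4*y)
D(78) + K(-203) = (472 + 4*78) + 10*(-203) = (472 + 312) - 2030 = 784 - 2030 = -1246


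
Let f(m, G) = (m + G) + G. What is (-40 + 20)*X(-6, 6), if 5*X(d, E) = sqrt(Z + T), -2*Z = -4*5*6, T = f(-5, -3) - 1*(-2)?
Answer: -4*sqrt(51) ≈ -28.566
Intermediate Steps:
f(m, G) = m + 2*G (f(m, G) = (G + m) + G = m + 2*G)
T = -9 (T = (-5 + 2*(-3)) - 1*(-2) = (-5 - 6) + 2 = -11 + 2 = -9)
Z = 60 (Z = -(-4*5)*6/2 = -(-10)*6 = -1/2*(-120) = 60)
X(d, E) = sqrt(51)/5 (X(d, E) = sqrt(60 - 9)/5 = sqrt(51)/5)
(-40 + 20)*X(-6, 6) = (-40 + 20)*(sqrt(51)/5) = -4*sqrt(51)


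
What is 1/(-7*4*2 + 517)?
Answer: 1/461 ≈ 0.0021692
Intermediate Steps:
1/(-7*4*2 + 517) = 1/(-28*2 + 517) = 1/(-56 + 517) = 1/461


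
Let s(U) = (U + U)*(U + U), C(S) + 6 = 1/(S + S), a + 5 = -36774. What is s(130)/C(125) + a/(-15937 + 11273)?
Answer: -78766468279/6991336 ≈ -11266.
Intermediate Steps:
a = -36779 (a = -5 - 36774 = -36779)
C(S) = -6 + 1/(2*S) (C(S) = -6 + 1/(S + S) = -6 + 1/(2*S))
s(U) = 4*U² (s(U) = (2*U)*(2*U) = 4*U²)
s(130)/C(125) + a/(-15937 + 11273) = (4*130²)/(-6 + (½)/125) - 36779/(-15937 + 11273) = (4*16900)/(-6 + (½)*(1/125)) - 36779/(-4664) = 67600/(-6 + 1/250) - 36779*(-1/4664) = 67600/(-1499/250) + 36779/4664 = 67600*(-250/1499) + 36779/4664 = -16900000/1499 + 36779/4664 = -78766468279/6991336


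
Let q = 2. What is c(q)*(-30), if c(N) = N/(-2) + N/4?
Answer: 15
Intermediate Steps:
c(N) = -N/4 (c(N) = N*(-½) + N*(¼) = -N/2 + N/4 = -N/4)
c(q)*(-30) = -¼*2*(-30) = -½*(-30) = 15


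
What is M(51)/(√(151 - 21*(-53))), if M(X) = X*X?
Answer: 2601*√79/316 ≈ 73.159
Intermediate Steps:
M(X) = X²
M(51)/(√(151 - 21*(-53))) = 51²/(√(151 - 21*(-53))) = 2601/(√(151 + 1113)) = 2601/(√1264) = 2601/((4*√79)) = 2601*(√79/316) = 2601*√79/316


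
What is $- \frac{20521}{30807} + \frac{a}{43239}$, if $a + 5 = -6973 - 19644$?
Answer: $- \frac{2803697}{2187297} \approx -1.2818$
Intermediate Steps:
$a = -26622$ ($a = -5 - 26617 = -26622$)
$- \frac{20521}{30807} + \frac{a}{43239} = - \frac{20521}{30807} - \frac{26622}{43239} = \left(-20521\right) \frac{1}{30807} - \frac{306}{497} = - \frac{20521}{30807} - \frac{306}{497} = - \frac{2803697}{2187297}$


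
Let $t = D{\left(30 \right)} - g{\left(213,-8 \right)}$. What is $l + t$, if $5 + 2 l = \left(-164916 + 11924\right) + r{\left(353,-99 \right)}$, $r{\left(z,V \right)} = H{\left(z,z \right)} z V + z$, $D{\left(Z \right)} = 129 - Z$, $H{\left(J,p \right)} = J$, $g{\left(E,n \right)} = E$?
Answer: $- \frac{12489163}{2} \approx -6.2446 \cdot 10^{6}$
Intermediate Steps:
$r{\left(z,V \right)} = z + V z^{2}$ ($r{\left(z,V \right)} = z z V + z = z^{2} V + z = V z^{2} + z = z + V z^{2}$)
$t = -114$ ($t = \left(129 - 30\right) - 213 = 99 - 213 = -114$)
$l = - \frac{12488935}{2}$ ($l = - \frac{5}{2} + \frac{\left(-164916 + 11924\right) + 353 \left(1 - 34947\right)}{2} = - \frac{5}{2} + \frac{-152992 + 353 \left(1 - 34947\right)}{2} = - \frac{5}{2} + \frac{-152992 + 353 \left(-34946\right)}{2} = - \frac{5}{2} + \frac{-152992 - 12335938}{2} = - \frac{5}{2} + \frac{1}{2} \left(-12488930\right) = - \frac{5}{2} - 6244465 = - \frac{12488935}{2} \approx -6.2445 \cdot 10^{6}$)
$l + t = - \frac{12488935}{2} - 114 = - \frac{12489163}{2}$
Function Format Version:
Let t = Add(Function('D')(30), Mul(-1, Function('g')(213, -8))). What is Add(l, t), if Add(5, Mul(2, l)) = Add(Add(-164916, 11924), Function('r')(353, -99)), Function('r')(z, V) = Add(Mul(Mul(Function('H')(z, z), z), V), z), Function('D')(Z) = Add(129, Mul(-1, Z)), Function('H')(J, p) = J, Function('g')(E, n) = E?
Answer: Rational(-12489163, 2) ≈ -6.2446e+6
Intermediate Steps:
Function('r')(z, V) = Add(z, Mul(V, Pow(z, 2))) (Function('r')(z, V) = Add(Mul(Mul(z, z), V), z) = Add(Mul(Pow(z, 2), V), z) = Add(Mul(V, Pow(z, 2)), z) = Add(z, Mul(V, Pow(z, 2))))
t = -114 (t = Add(Add(129, Mul(-1, 30)), Mul(-1, 213)) = Add(Add(129, -30), -213) = Add(99, -213) = -114)
l = Rational(-12488935, 2) (l = Add(Rational(-5, 2), Mul(Rational(1, 2), Add(Add(-164916, 11924), Mul(353, Add(1, Mul(-99, 353)))))) = Add(Rational(-5, 2), Mul(Rational(1, 2), Add(-152992, Mul(353, Add(1, -34947))))) = Add(Rational(-5, 2), Mul(Rational(1, 2), Add(-152992, Mul(353, -34946)))) = Add(Rational(-5, 2), Mul(Rational(1, 2), Add(-152992, -12335938))) = Add(Rational(-5, 2), Mul(Rational(1, 2), -12488930)) = Add(Rational(-5, 2), -6244465) = Rational(-12488935, 2) ≈ -6.2445e+6)
Add(l, t) = Add(Rational(-12488935, 2), -114) = Rational(-12489163, 2)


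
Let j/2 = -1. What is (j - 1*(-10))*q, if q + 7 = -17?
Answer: -192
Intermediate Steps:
j = -2 (j = 2*(-1) = -2)
q = -24 (q = -7 - 17 = -24)
(j - 1*(-10))*q = (-2 - 1*(-10))*(-24) = (-2 + 10)*(-24) = 8*(-24) = -192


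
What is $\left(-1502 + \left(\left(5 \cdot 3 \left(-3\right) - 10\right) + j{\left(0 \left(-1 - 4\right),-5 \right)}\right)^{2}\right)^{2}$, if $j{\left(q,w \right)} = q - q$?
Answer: $2319529$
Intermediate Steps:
$j{\left(q,w \right)} = 0$
$\left(-1502 + \left(\left(5 \cdot 3 \left(-3\right) - 10\right) + j{\left(0 \left(-1 - 4\right),-5 \right)}\right)^{2}\right)^{2} = \left(-1502 + \left(\left(5 \cdot 3 \left(-3\right) - 10\right) + 0\right)^{2}\right)^{2} = \left(-1502 + \left(\left(15 \left(-3\right) - 10\right) + 0\right)^{2}\right)^{2} = \left(-1502 + \left(\left(-45 - 10\right) + 0\right)^{2}\right)^{2} = \left(-1502 + \left(-55 + 0\right)^{2}\right)^{2} = \left(-1502 + \left(-55\right)^{2}\right)^{2} = \left(-1502 + 3025\right)^{2} = 1523^{2} = 2319529$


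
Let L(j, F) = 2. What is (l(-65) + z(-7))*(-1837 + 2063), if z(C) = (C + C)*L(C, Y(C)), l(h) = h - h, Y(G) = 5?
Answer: -6328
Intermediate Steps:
l(h) = 0
z(C) = 4*C (z(C) = (C + C)*2 = (2*C)*2 = 4*C)
(l(-65) + z(-7))*(-1837 + 2063) = (0 + 4*(-7))*(-1837 + 2063) = (0 - 28)*226 = -28*226 = -6328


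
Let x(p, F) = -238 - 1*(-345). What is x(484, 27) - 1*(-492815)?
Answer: 492922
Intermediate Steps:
x(p, F) = 107 (x(p, F) = -238 + 345 = 107)
x(484, 27) - 1*(-492815) = 107 - 1*(-492815) = 107 + 492815 = 492922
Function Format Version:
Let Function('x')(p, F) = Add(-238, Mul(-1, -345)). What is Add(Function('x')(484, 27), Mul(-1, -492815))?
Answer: 492922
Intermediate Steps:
Function('x')(p, F) = 107 (Function('x')(p, F) = Add(-238, 345) = 107)
Add(Function('x')(484, 27), Mul(-1, -492815)) = Add(107, Mul(-1, -492815)) = Add(107, 492815) = 492922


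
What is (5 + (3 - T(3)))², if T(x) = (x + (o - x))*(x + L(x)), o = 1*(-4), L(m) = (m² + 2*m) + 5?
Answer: 10000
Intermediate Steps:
L(m) = 5 + m² + 2*m
o = -4
T(x) = -20 - 12*x - 4*x² (T(x) = (x + (-4 - x))*(x + (5 + x² + 2*x)) = -4*(5 + x² + 3*x) = -20 - 12*x - 4*x²)
(5 + (3 - T(3)))² = (5 + (3 - (-20 - 12*3 - 4*3²)))² = (5 + (3 - (-20 - 36 - 4*9)))² = (5 + (3 - (-20 - 36 - 36)))² = (5 + (3 - 1*(-92)))² = (5 + (3 + 92))² = (5 + 95)² = 100² = 10000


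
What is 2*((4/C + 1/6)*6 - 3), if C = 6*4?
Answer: -2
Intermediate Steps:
C = 24
2*((4/C + 1/6)*6 - 3) = 2*((4/24 + 1/6)*6 - 3) = 2*((4*(1/24) + 1*(⅙))*6 - 3) = 2*((⅙ + ⅙)*6 - 3) = 2*((⅓)*6 - 3) = 2*(2 - 3) = 2*(-1) = -2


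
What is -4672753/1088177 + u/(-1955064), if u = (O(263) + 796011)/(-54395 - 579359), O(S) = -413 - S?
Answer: -5789678556402360473/1348283545963083312 ≈ -4.2941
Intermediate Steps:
u = -795335/633754 (u = ((-413 - 1*263) + 796011)/(-54395 - 579359) = ((-413 - 263) + 796011)/(-633754) = (-676 + 796011)*(-1/633754) = 795335*(-1/633754) = -795335/633754 ≈ -1.2550)
-4672753/1088177 + u/(-1955064) = -4672753/1088177 - 795335/633754/(-1955064) = -4672753*1/1088177 - 795335/633754*(-1/1955064) = -4672753/1088177 + 795335/1239029630256 = -5789678556402360473/1348283545963083312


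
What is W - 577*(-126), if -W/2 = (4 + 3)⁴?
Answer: 67900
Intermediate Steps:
W = -4802 (W = -2*(4 + 3)⁴ = -2*7⁴ = -2*2401 = -4802)
W - 577*(-126) = -4802 - 577*(-126) = -4802 + 72702 = 67900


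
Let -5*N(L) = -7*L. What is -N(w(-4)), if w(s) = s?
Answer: 28/5 ≈ 5.6000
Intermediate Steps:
N(L) = 7*L/5 (N(L) = -(-7)*L/5 = 7*L/5)
-N(w(-4)) = -7*(-4)/5 = -1*(-28/5) = 28/5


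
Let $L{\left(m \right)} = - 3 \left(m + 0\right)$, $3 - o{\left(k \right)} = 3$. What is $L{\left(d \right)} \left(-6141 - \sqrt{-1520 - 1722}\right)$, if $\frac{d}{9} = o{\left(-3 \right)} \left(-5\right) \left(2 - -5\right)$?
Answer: $0$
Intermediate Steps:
$o{\left(k \right)} = 0$ ($o{\left(k \right)} = 3 - 3 = 0$)
$d = 0$ ($d = 9 \cdot 0 \left(-5\right) \left(2 - -5\right) = 9 \cdot 0 \left(2 + 5\right) = 9 \cdot 0 \cdot 7 = 9 \cdot 0 = 0$)
$L{\left(m \right)} = - 3 m$
$L{\left(d \right)} \left(-6141 - \sqrt{-1520 - 1722}\right) = \left(-3\right) 0 \left(-6141 - \sqrt{-1520 - 1722}\right) = 0 \left(-6141 - \sqrt{-3242}\right) = 0 \left(-6141 - i \sqrt{3242}\right) = 0$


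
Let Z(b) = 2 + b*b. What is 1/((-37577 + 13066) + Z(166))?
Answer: 1/3047 ≈ 0.00032819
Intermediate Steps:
Z(b) = 2 + b²
1/((-37577 + 13066) + Z(166)) = 1/((-37577 + 13066) + (2 + 166²)) = 1/(-24511 + (2 + 27556)) = 1/(-24511 + 27558) = 1/3047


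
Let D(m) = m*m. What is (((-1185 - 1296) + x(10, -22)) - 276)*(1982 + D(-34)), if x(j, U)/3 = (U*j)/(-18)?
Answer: -8536406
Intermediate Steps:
x(j, U) = -U*j/6 (x(j, U) = 3*((U*j)/(-18)) = 3*((U*j)*(-1/18)) = 3*(-U*j/18) = -U*j/6)
D(m) = m²
(((-1185 - 1296) + x(10, -22)) - 276)*(1982 + D(-34)) = (((-1185 - 1296) - ⅙*(-22)*10) - 276)*(1982 + (-34)²) = ((-2481 + 110/3) - 276)*(1982 + 1156) = (-7333/3 - 276)*3138 = -8161/3*3138 = -8536406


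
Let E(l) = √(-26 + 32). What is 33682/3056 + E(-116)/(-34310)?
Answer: 16841/1528 - √6/34310 ≈ 11.022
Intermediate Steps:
E(l) = √6
33682/3056 + E(-116)/(-34310) = 33682/3056 + √6/(-34310) = 33682*(1/3056) + √6*(-1/34310) = 16841/1528 - √6/34310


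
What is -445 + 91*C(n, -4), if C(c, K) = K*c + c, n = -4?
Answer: 647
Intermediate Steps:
C(c, K) = c + K*c
-445 + 91*C(n, -4) = -445 + 91*(-4*(1 - 4)) = -445 + 91*(-4*(-3)) = -445 + 91*12 = -445 + 1092 = 647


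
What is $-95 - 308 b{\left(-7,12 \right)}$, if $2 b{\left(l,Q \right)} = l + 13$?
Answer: $-1019$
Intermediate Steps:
$b{\left(l,Q \right)} = \frac{13}{2} + \frac{l}{2}$ ($b{\left(l,Q \right)} = \frac{l + 13}{2} = \frac{13 + l}{2} = \frac{13}{2} + \frac{l}{2}$)
$-95 - 308 b{\left(-7,12 \right)} = -95 - 308 \left(\frac{13}{2} + \frac{1}{2} \left(-7\right)\right) = -95 - 308 \left(\frac{13}{2} - \frac{7}{2}\right) = -95 - 924 = -1019$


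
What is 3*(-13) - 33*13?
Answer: -468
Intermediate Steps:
3*(-13) - 33*13 = -39 - 429 = -468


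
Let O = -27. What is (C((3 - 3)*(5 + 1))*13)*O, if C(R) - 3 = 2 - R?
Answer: -1755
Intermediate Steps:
C(R) = 5 - R (C(R) = 3 + (2 - R) = 5 - R)
(C((3 - 3)*(5 + 1))*13)*O = ((5 - (3 - 3)*(5 + 1))*13)*(-27) = ((5 - 0*6)*13)*(-27) = ((5 - 1*0)*13)*(-27) = ((5 + 0)*13)*(-27) = (5*13)*(-27) = 65*(-27) = -1755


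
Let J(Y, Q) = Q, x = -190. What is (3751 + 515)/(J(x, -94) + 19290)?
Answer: 2133/9598 ≈ 0.22223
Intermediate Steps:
(3751 + 515)/(J(x, -94) + 19290) = (3751 + 515)/(-94 + 19290) = 4266/19196 = 4266*(1/19196) = 2133/9598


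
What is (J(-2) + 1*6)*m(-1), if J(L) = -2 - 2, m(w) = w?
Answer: -2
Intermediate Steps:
J(L) = -4
(J(-2) + 1*6)*m(-1) = (-4 + 1*6)*(-1) = (-4 + 6)*(-1) = 2*(-1) = -2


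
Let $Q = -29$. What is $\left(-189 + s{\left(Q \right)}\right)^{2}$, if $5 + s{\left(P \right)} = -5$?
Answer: $39601$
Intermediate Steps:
$s{\left(P \right)} = -10$ ($s{\left(P \right)} = -5 - 5 = -10$)
$\left(-189 + s{\left(Q \right)}\right)^{2} = \left(-189 - 10\right)^{2} = \left(-199\right)^{2} = 39601$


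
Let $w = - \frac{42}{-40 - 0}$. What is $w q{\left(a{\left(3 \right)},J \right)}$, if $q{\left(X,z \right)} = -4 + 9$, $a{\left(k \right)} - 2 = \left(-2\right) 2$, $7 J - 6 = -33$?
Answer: $\frac{21}{4} \approx 5.25$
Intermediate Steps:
$J = - \frac{27}{7}$ ($J = \frac{6}{7} + \frac{1}{7} \left(-33\right) = \frac{6}{7} - \frac{33}{7} = - \frac{27}{7} \approx -3.8571$)
$w = \frac{21}{20}$ ($w = - \frac{42}{-40 + 0} = - \frac{42}{-40} = \left(-42\right) \left(- \frac{1}{40}\right) = \frac{21}{20} \approx 1.05$)
$a{\left(k \right)} = -2$ ($a{\left(k \right)} = 2 - 4 = -2$)
$q{\left(X,z \right)} = 5$
$w q{\left(a{\left(3 \right)},J \right)} = \frac{21}{20} \cdot 5 = \frac{21}{4}$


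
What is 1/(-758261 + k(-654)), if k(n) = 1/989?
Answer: -989/749920128 ≈ -1.3188e-6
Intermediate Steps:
k(n) = 1/989
1/(-758261 + k(-654)) = 1/(-758261 + 1/989) = 1/(-749920128/989) = -989/749920128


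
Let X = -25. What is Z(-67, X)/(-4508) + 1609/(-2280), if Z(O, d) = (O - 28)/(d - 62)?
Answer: -17534999/24839080 ≈ -0.70594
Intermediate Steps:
Z(O, d) = (-28 + O)/(-62 + d)
Z(-67, X)/(-4508) + 1609/(-2280) = ((-28 - 67)/(-62 - 25))/(-4508) + 1609/(-2280) = (-95/(-87))*(-1/4508) + 1609*(-1/2280) = -1/87*(-95)*(-1/4508) - 1609/2280 = (95/87)*(-1/4508) - 1609/2280 = -95/392196 - 1609/2280 = -17534999/24839080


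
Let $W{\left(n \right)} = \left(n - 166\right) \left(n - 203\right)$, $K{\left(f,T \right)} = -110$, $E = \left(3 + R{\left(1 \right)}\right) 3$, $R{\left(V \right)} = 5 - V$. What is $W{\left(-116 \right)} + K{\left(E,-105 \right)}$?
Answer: $89848$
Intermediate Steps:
$E = 21$ ($E = \left(3 + \left(5 - 1\right)\right) 3 = \left(3 + 4\right) 3 = 7 \cdot 3 = 21$)
$W{\left(n \right)} = \left(-203 + n\right) \left(-166 + n\right)$ ($W{\left(n \right)} = \left(-166 + n\right) \left(-203 + n\right) = \left(-203 + n\right) \left(-166 + n\right)$)
$W{\left(-116 \right)} + K{\left(E,-105 \right)} = \left(33698 + \left(-116\right)^{2} - -42804\right) - 110 = \left(33698 + 13456 + 42804\right) - 110 = 89958 - 110 = 89848$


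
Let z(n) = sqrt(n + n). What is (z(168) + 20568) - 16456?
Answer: 4112 + 4*sqrt(21) ≈ 4130.3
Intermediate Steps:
z(n) = sqrt(2)*sqrt(n) (z(n) = sqrt(2*n) = sqrt(2)*sqrt(n))
(z(168) + 20568) - 16456 = (sqrt(2)*sqrt(168) + 20568) - 16456 = (sqrt(2)*(2*sqrt(42)) + 20568) - 16456 = (4*sqrt(21) + 20568) - 16456 = (20568 + 4*sqrt(21)) - 16456 = 4112 + 4*sqrt(21)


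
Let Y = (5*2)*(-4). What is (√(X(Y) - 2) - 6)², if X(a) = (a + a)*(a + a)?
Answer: (6 - √6398)² ≈ 5474.1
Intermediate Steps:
Y = -40 (Y = 10*(-4) = -40)
X(a) = 4*a² (X(a) = (2*a)*(2*a) = 4*a²)
(√(X(Y) - 2) - 6)² = (√(4*(-40)² - 2) - 6)² = (√(4*1600 - 2) - 6)² = (√(6400 - 2) - 6)² = (√6398 - 6)² = (-6 + √6398)²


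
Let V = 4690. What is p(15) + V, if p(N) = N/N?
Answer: 4691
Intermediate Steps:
p(N) = 1
p(15) + V = 1 + 4690 = 4691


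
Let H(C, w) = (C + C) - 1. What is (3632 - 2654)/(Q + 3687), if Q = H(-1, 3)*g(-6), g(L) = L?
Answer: 326/1235 ≈ 0.26397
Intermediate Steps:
H(C, w) = -1 + 2*C (H(C, w) = 2*C - 1 = -1 + 2*C)
Q = 18 (Q = (-1 + 2*(-1))*(-6) = (-1 - 2)*(-6) = -3*(-6) = 18)
(3632 - 2654)/(Q + 3687) = (3632 - 2654)/(18 + 3687) = 978/3705 = 978*(1/3705) = 326/1235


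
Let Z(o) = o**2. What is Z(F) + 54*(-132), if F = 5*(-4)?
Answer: -6728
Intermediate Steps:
F = -20
Z(F) + 54*(-132) = (-20)**2 + 54*(-132) = 400 - 7128 = -6728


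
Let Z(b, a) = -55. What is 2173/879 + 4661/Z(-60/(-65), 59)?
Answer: -3977504/48345 ≈ -82.273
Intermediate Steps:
2173/879 + 4661/Z(-60/(-65), 59) = 2173/879 + 4661/(-55) = 2173*(1/879) + 4661*(-1/55) = 2173/879 - 4661/55 = -3977504/48345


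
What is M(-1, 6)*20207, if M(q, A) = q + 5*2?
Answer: 181863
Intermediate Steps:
M(q, A) = 10 + q (M(q, A) = q + 10 = 10 + q)
M(-1, 6)*20207 = (10 - 1)*20207 = 9*20207 = 181863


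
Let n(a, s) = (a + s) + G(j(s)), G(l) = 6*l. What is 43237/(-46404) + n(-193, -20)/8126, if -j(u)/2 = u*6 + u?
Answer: -141634597/188539452 ≈ -0.75122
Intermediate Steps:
j(u) = -14*u (j(u) = -2*(u*6 + u) = -2*(6*u + u) = -14*u)
n(a, s) = a - 83*s (n(a, s) = (a + s) + 6*(-14*s) = (a + s) - 84*s = a - 83*s)
43237/(-46404) + n(-193, -20)/8126 = 43237/(-46404) + (-193 - 83*(-20))/8126 = 43237*(-1/46404) + (-193 + 1660)*(1/8126) = -43237/46404 + 1467*(1/8126) = -43237/46404 + 1467/8126 = -141634597/188539452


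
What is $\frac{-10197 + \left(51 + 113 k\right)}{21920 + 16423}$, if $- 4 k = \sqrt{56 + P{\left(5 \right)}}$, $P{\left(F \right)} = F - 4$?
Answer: $- \frac{3382}{12781} - \frac{113 \sqrt{57}}{153372} \approx -0.27017$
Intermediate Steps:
$P{\left(F \right)} = -4 + F$
$k = - \frac{\sqrt{57}}{4}$ ($k = - \frac{\sqrt{56 + \left(-4 + 5\right)}}{4} = - \frac{\sqrt{56 + 1}}{4} = - \frac{\sqrt{57}}{4} \approx -1.8875$)
$\frac{-10197 + \left(51 + 113 k\right)}{21920 + 16423} = \frac{-10197 + \left(51 + 113 \left(- \frac{\sqrt{57}}{4}\right)\right)}{21920 + 16423} = \frac{-10197 + \left(51 - \frac{113 \sqrt{57}}{4}\right)}{38343} = \left(-10146 - \frac{113 \sqrt{57}}{4}\right) \frac{1}{38343} = - \frac{3382}{12781} - \frac{113 \sqrt{57}}{153372}$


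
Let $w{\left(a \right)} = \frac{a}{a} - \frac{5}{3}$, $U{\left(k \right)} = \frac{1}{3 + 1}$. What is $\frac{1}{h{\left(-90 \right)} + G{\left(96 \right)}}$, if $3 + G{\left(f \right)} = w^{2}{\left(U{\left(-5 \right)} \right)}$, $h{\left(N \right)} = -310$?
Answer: $- \frac{9}{2813} \approx -0.0031994$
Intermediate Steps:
$U{\left(k \right)} = \frac{1}{4}$
$w{\left(a \right)} = - \frac{2}{3}$ ($w{\left(a \right)} = 1 - \frac{5}{3} = - \frac{2}{3}$)
$G{\left(f \right)} = - \frac{23}{9}$ ($G{\left(f \right)} = -3 + \left(- \frac{2}{3}\right)^{2} = -3 + \frac{4}{9} = - \frac{23}{9}$)
$\frac{1}{h{\left(-90 \right)} + G{\left(96 \right)}} = \frac{1}{-310 - \frac{23}{9}} = \frac{1}{- \frac{2813}{9}} = - \frac{9}{2813}$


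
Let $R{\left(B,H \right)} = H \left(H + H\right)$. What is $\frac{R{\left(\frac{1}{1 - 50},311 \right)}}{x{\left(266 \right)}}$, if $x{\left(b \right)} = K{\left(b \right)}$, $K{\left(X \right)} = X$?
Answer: $\frac{96721}{133} \approx 727.23$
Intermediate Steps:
$R{\left(B,H \right)} = 2 H^{2}$ ($R{\left(B,H \right)} = H 2 H = 2 H^{2}$)
$x{\left(b \right)} = b$
$\frac{R{\left(\frac{1}{1 - 50},311 \right)}}{x{\left(266 \right)}} = \frac{2 \cdot 311^{2}}{266} = 2 \cdot 96721 \cdot \frac{1}{266} = 193442 \cdot \frac{1}{266} = \frac{96721}{133}$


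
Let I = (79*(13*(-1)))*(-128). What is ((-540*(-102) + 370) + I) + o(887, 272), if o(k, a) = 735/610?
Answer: 22802679/122 ≈ 1.8691e+5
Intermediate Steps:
o(k, a) = 147/122 (o(k, a) = 735*(1/610) = 147/122)
I = 131456 (I = (79*(-13))*(-128) = -1027*(-128) = 131456)
((-540*(-102) + 370) + I) + o(887, 272) = ((-540*(-102) + 370) + 131456) + 147/122 = ((55080 + 370) + 131456) + 147/122 = (55450 + 131456) + 147/122 = 186906 + 147/122 = 22802679/122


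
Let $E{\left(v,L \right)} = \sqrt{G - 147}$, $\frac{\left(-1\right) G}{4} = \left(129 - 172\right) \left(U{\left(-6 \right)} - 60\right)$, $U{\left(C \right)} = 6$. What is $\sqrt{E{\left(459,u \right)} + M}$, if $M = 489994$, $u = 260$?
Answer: $\sqrt{489994 + i \sqrt{9435}} \approx 700.0 + 0.069 i$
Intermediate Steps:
$G = -9288$ ($G = - 4 \left(129 - 172\right) \left(6 - 60\right) = - 4 \left(\left(-43\right) \left(-54\right)\right) = \left(-4\right) 2322 = -9288$)
$E{\left(v,L \right)} = i \sqrt{9435}$ ($E{\left(v,L \right)} = \sqrt{-9288 - 147} = \sqrt{-9435} = i \sqrt{9435}$)
$\sqrt{E{\left(459,u \right)} + M} = \sqrt{i \sqrt{9435} + 489994} = \sqrt{489994 + i \sqrt{9435}}$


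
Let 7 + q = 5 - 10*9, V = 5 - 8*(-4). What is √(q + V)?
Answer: I*√55 ≈ 7.4162*I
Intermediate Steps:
V = 37 (V = 5 + 32 = 37)
q = -92 (q = -7 + (5 - 10*9) = -7 + (5 - 90) = -7 - 85 = -92)
√(q + V) = √(-92 + 37) = √(-55) = I*√55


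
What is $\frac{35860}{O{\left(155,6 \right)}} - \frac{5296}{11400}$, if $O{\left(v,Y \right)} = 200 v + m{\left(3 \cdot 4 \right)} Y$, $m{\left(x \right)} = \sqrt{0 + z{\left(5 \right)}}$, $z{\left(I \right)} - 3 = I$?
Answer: $\frac{29622927833}{42794518425} - \frac{26895 \sqrt{2}}{60062482} \approx 0.69158$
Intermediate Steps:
$z{\left(I \right)} = 3 + I$
$m{\left(x \right)} = 2 \sqrt{2}$ ($m{\left(x \right)} = \sqrt{0 + \left(3 + 5\right)} = \sqrt{0 + 8} = \sqrt{8} = 2 \sqrt{2}$)
$O{\left(v,Y \right)} = 200 v + 2 Y \sqrt{2}$ ($O{\left(v,Y \right)} = 200 v + 2 \sqrt{2} Y = 200 v + 2 Y \sqrt{2}$)
$\frac{35860}{O{\left(155,6 \right)}} - \frac{5296}{11400} = \frac{35860}{200 \cdot 155 + 2 \cdot 6 \sqrt{2}} - \frac{5296}{11400} = \frac{35860}{31000 + 12 \sqrt{2}} - \frac{662}{1425} = - \frac{662}{1425} + \frac{35860}{31000 + 12 \sqrt{2}}$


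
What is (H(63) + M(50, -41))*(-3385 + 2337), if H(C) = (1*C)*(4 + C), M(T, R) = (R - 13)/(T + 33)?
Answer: -367102872/83 ≈ -4.4229e+6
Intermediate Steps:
M(T, R) = (-13 + R)/(33 + T)
H(C) = C*(4 + C)
(H(63) + M(50, -41))*(-3385 + 2337) = (63*(4 + 63) + (-13 - 41)/(33 + 50))*(-3385 + 2337) = (63*67 - 54/83)*(-1048) = (4221 + (1/83)*(-54))*(-1048) = (4221 - 54/83)*(-1048) = (350289/83)*(-1048) = -367102872/83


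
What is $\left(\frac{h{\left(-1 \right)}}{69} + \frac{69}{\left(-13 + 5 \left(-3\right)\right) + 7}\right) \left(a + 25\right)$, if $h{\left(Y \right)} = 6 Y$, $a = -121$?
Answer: $\frac{52128}{161} \approx 323.78$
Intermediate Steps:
$\left(\frac{h{\left(-1 \right)}}{69} + \frac{69}{\left(-13 + 5 \left(-3\right)\right) + 7}\right) \left(a + 25\right) = \left(\frac{6 \left(-1\right)}{69} + \frac{69}{\left(-13 + 5 \left(-3\right)\right) + 7}\right) \left(-121 + 25\right) = \left(\left(-6\right) \frac{1}{69} + \frac{69}{\left(-13 - 15\right) + 7}\right) \left(-96\right) = \left(- \frac{2}{23} + \frac{69}{-28 + 7}\right) \left(-96\right) = \left(- \frac{2}{23} + \frac{69}{-21}\right) \left(-96\right) = \left(- \frac{2}{23} + 69 \left(- \frac{1}{21}\right)\right) \left(-96\right) = \left(- \frac{2}{23} - \frac{23}{7}\right) \left(-96\right) = \left(- \frac{543}{161}\right) \left(-96\right) = \frac{52128}{161}$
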